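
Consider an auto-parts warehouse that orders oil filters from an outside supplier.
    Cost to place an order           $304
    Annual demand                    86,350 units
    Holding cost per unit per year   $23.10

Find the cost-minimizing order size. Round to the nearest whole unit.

1,508 units

EOQ = √(2DS/H) = √(2 × 86,350 × 304 / 23.1)
    = √(2,272,761.90) ≈ 1,507.57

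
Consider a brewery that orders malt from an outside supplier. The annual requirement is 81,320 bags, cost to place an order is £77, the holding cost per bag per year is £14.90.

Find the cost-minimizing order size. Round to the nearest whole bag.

EOQ = √(2DS/H) = √(2 × 81,320 × 77 / 14.9)
    = √(840,488.59) ≈ 916.78

917 bags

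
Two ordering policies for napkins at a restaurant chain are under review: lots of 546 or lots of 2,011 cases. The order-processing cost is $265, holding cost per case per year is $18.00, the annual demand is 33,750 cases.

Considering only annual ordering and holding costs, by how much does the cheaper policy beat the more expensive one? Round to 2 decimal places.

Annual cost at Q: ordering D·S/Q plus holding Q·H/2.
TC(546) = (33,750/546)×265 + (546/2)×18 = $21,294.49
TC(2,011) = (33,750/2,011)×265 + (2,011/2)×18 = $22,546.41
Lots of 546 are cheaper by $1,251.92.

$1,251.92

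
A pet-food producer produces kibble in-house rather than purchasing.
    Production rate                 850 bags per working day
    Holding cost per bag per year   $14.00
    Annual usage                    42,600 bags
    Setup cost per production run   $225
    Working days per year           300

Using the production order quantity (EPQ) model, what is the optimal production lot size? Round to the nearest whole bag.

Daily demand d = 42,600/300 = 142.000; p = 850; 1 − d/p = 0.83294
EPQ = √(2DS / (H(1 − d/p)))
    = √(2 × 42,600 × 225 / (14 × 0.83294)) ≈ 1,282.15

1,282 bags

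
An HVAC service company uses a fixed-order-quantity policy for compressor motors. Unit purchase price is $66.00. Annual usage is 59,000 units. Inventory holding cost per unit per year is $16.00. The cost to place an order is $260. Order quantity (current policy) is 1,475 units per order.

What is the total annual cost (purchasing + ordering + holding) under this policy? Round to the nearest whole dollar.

Ordering: D/Q × S = 59,000/1,475 × $260 = $10,400.00
Holding:  Q/2 × H = 1,475/2 × $16 = $11,800.00
Purchase cost = D·C = 59,000 × 66 = $3,894,000.00
Total = $10,400.00 + $11,800.00 + $3,894,000.00 = $3,916,200.00

$3,916,200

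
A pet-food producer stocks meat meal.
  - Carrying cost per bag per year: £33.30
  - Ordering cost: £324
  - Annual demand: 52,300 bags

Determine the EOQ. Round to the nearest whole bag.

2DS/H = 2·52,300·324/33.3 = 1,017,729.73
EOQ = √1,017,729.73 ≈ 1,008.83

1,009 bags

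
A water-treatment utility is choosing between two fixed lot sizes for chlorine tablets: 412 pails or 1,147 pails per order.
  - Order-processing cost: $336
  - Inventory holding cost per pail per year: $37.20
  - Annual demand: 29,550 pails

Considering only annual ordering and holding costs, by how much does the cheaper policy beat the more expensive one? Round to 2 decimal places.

For each Q, cost = (D/Q)·S + (Q/2)·H.
TC(412) = (29,550/412)×336 + (412/2)×37.2 = $31,762.23
TC(1,147) = (29,550/1,147)×336 + (1,147/2)×37.2 = $29,990.52
Cheaper: Q = 1,147.  Difference = $1,771.71

$1,771.71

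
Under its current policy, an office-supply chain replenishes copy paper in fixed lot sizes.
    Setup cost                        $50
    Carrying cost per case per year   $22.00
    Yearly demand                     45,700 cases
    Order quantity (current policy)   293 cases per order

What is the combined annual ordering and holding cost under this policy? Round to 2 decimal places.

$11,021.63

Annual ordering cost = (D/Q)·S = (45,700/293) × 50 = $7,798.63
Annual holding cost  = (Q/2)·H = (293/2) × 22 = $3,223.00
Total = $7,798.63 + $3,223.00 = $11,021.63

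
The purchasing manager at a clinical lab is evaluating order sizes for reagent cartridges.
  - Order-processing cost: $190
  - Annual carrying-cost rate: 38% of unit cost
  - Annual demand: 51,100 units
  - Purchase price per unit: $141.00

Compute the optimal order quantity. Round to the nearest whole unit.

602 units

H = i·C = 0.38 × $141 = $53.5800 per unit-year
Q* = √(2·D·S / H) = √(2·51,100·190 / 53.58) = √362,411.3 ≈ 602.01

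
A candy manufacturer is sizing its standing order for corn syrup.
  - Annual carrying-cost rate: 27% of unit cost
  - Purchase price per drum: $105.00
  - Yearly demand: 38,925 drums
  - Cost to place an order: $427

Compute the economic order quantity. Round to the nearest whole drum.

Carrying cost H = $105 × 27% = $28.3500/drum/yr
Optimal lot size Q* = (2 × 38,925 × $427 / $28.35)^½ ≈ 1,082.85

1,083 drums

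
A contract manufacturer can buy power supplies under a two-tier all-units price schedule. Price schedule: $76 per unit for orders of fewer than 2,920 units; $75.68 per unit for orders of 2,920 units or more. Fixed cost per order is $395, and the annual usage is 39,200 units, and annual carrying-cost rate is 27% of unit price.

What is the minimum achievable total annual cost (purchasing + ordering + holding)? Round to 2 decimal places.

H₁ = 27%×$76 = $20.5200;  H₂ = 27%×$75.68 = $20.4336
EOQ₁ = √(2×39,200×395/20.5200) = 1,228.48  (< 2,920, feasible at tier 1)
EOQ₂ = √(2×39,200×395/20.4336) = 1,231.07  (< 2,920 → use Q = 2,920 at tier-2 price)
TC(tier 1 (EOQ₁), Q≈1,228.5) = $3,004,408.40
TC(tier 2, Q≈2,920.0) = $3,001,791.80
Minimum at tier 2: $3,001,791.80

$3,001,791.80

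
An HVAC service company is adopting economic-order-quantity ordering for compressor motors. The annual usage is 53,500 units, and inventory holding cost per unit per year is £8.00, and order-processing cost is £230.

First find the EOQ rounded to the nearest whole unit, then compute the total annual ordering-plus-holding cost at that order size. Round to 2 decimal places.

Q* = √(2·D·S / H) = √(2·53,500·230 / 8) = √3,076,250.0 ≈ 1,753.92 → Q = 1,754 units
Annual ordering cost = (D/Q)·S = (53,500/1,754) × 230 = £7,015.39
Annual holding cost  = (Q/2)·H = (1,754/2) × 8 = £7,016.00
Total = £7,015.39 + £7,016.00 = £14,031.39

£14,031.39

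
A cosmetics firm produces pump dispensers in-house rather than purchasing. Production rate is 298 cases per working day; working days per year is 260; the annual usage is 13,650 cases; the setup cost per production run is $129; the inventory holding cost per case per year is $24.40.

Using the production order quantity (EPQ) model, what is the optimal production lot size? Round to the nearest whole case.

Daily demand d = 13,650/260 = 52.500; p = 298; 1 − d/p = 0.82383
EPQ = √(2DS / (H(1 − d/p)))
    = √(2 × 13,650 × 129 / (24.4 × 0.82383)) ≈ 418.57

419 cases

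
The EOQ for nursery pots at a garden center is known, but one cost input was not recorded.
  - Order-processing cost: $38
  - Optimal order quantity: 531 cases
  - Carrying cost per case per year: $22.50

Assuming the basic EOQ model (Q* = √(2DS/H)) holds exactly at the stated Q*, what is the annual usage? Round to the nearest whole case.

83,475 cases per year

From Q* = √(2DS/H) ⇒ Q*² = 2DS/H.
D = Q²H / (2S) = 531² × 22.5 / (2 × 38) = 83,475.30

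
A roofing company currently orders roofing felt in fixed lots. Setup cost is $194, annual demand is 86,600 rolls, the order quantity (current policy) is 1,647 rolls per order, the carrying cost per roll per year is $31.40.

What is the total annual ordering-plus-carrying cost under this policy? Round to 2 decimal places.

$36,058.51

Orders/yr = 86,600/1,647 = 52.580; ordering cost = 52.580 × $194 = $10,200.61
Average inventory = 1,647/2 = 823.5; holding cost = 823.5 × $31.4 = $25,857.90
Total = $10,200.61 + $25,857.90 = $36,058.51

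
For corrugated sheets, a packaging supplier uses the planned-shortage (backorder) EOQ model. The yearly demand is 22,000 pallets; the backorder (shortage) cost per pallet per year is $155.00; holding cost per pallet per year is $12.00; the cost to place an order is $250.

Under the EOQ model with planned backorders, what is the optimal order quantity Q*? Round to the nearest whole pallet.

Q* = √(2DS/H) · √((H + b)/b)
   = √(2 × 22,000 × 250 / 12) · √((12 + 155) / 155)
   = 957.427 × 1.0380 ≈ 993.80

994 pallets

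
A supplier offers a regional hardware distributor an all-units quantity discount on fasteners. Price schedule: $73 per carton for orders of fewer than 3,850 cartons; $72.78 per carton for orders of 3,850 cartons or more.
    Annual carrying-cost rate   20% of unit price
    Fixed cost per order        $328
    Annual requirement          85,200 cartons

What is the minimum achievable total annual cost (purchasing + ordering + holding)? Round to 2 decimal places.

H₁ = 20%×$73 = $14.6000;  H₂ = 20%×$72.78 = $14.5560
EOQ₁ = √(2×85,200×328/14.6000) = 1,956.57  (< 3,850, feasible at tier 1)
EOQ₂ = √(2×85,200×328/14.5560) = 1,959.52  (< 3,850 → use Q = 3,850 at tier-2 price)
TC(tier 1 (EOQ₁), Q≈1,956.6) = $6,248,165.92
TC(tier 2, Q≈3,850.0) = $6,236,134.90
Minimum at tier 2: $6,236,134.90

$6,236,134.90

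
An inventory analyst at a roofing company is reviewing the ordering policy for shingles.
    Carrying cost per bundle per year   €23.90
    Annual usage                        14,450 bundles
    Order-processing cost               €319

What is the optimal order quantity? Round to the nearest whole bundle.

Optimal lot size Q* = (2 × 14,450 × €319 / €23.9)^½ ≈ 621.08

621 bundles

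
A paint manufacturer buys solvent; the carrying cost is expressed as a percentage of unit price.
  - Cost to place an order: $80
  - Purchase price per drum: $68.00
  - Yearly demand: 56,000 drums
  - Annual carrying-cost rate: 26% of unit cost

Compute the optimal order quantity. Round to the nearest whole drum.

Holding cost per drum per year: H = 26% × $68 = $17.6800
EOQ = √(2DS/H) = √(2 × 56,000 × 80 / 17.68)
    = √(506,787.33) ≈ 711.89

712 drums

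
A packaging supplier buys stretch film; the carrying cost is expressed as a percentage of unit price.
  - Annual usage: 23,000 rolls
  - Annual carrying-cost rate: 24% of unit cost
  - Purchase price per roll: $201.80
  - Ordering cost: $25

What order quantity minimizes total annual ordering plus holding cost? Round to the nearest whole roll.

154 rolls

Carrying cost H = $201.8 × 24% = $48.4320/roll/yr
2DS/H = 2·23,000·25/48.432 = 23,744.63
EOQ = √23,744.63 ≈ 154.09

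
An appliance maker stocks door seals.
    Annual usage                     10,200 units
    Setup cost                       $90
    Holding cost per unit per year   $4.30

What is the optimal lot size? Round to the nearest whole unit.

653 units

Q* = √(2·D·S / H) = √(2·10,200·90 / 4.3) = √426,976.7 ≈ 653.43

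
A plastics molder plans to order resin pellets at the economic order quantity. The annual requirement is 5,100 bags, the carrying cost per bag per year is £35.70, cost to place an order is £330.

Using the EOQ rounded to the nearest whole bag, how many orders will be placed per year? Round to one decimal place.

16.6 orders per year

EOQ = √(2DS/H) = √(2 × 5,100 × 330 / 35.7)
    = √(94,285.71) ≈ 307.06 → Q = 307
N = D/Q = 5,100/307 ≈ 16.612 orders/yr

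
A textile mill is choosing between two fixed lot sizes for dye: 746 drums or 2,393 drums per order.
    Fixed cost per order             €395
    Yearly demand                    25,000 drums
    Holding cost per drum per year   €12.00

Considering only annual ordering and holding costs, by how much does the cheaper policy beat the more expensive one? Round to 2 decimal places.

€771.35

TC(Q) = (D/Q)S + (Q/2)H
TC(746) = (25,000/746)×395 + (746/2)×12 = €17,713.27
TC(2,393) = (25,000/2,393)×395 + (2,393/2)×12 = €18,484.62
Lots of 746 are cheaper by €771.35.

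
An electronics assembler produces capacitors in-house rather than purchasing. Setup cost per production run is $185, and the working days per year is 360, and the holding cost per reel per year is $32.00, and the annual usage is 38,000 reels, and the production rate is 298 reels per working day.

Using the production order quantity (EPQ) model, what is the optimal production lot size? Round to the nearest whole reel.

825 reels

d = 38,000/360 = 105.5556 reels/day;  effective holding cost H(1 − d/p) = 32·(1 − 105.5556/298) = 20.66518
Q* = √(2DS / H_eff) = √(2·38,000·185 / 20.66518) ≈ 824.85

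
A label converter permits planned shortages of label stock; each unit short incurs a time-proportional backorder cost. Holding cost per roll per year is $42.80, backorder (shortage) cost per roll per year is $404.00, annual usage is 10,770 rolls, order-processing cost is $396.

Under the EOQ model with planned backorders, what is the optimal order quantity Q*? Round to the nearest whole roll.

Basic EOQ = √(2·10,770·396/42.8) = 446.425
Backorder adjustment √((H+b)/b) = √((42.8+404)/404) = 1.0516
Q* = 446.425 × 1.0516 ≈ 469.48

469 rolls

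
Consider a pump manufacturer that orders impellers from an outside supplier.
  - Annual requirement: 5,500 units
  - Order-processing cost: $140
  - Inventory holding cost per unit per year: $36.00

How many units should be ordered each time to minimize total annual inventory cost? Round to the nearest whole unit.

207 units

Optimal lot size Q* = (2 × 5,500 × $140 / $36)^½ ≈ 206.83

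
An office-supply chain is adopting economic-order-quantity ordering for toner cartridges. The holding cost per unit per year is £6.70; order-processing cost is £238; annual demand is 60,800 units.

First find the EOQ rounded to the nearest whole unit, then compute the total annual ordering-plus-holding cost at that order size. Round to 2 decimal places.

£13,924.92

Q* = √(2·D·S / H) = √(2·60,800·238 / 6.7) = √4,319,522.4 ≈ 2,078.35 → Q = 2,078 units
Ordering: D/Q × S = 60,800/2,078 × £238 = £6,963.62
Holding:  Q/2 × H = 2,078/2 × £6.7 = £6,961.30
Total = £6,963.62 + £6,961.30 = £13,924.92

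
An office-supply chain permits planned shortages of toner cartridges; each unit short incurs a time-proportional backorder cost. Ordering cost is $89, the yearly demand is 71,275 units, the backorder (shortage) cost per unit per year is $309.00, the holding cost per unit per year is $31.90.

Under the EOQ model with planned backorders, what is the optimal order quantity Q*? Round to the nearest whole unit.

662 units

Basic EOQ = √(2·71,275·89/31.9) = 630.643
Backorder adjustment √((H+b)/b) = √((31.9+309)/309) = 1.0504
Q* = 630.643 × 1.0504 ≈ 662.40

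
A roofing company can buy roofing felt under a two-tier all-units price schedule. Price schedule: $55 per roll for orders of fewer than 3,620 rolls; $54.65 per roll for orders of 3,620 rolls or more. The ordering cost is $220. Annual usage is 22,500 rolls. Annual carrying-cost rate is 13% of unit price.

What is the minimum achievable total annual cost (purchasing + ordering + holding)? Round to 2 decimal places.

$1,243,851.55

H₁ = 13%×$55 = $7.1500;  H₂ = 13%×$54.65 = $7.1045
EOQ₁ = √(2×22,500×220/7.1500) = 1,176.70  (< 3,620, feasible at tier 1)
EOQ₂ = √(2×22,500×220/7.1045) = 1,180.46  (< 3,620 → use Q = 3,620 at tier-2 price)
TC(tier 1 (EOQ₁), Q≈1,176.7) = $1,245,913.38
TC(tier 2, Q≈3,620.0) = $1,243,851.55
Minimum at tier 2: $1,243,851.55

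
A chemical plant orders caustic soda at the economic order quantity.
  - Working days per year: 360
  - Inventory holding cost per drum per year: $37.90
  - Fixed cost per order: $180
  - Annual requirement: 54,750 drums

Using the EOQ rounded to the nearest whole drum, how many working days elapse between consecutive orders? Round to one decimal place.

4.7 days

2DS/H = 2·54,750·180/37.9 = 520,052.77
EOQ = √520,052.77 ≈ 721.15 → Q = 721 drums
Cycle time = (working days × Q)/D = (360 × 721) / 54,750 = 4.741 days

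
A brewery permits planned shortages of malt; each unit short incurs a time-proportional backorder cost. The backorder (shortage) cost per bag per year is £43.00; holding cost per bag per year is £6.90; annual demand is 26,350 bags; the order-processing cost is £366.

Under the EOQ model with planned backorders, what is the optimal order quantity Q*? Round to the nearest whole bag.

1,801 bags

Q* = √(2DS/H) · √((H + b)/b)
   = √(2 × 26,350 × 366 / 6.9) · √((6.9 + 43) / 43)
   = 1,671.942 × 1.0772 ≈ 1,801.10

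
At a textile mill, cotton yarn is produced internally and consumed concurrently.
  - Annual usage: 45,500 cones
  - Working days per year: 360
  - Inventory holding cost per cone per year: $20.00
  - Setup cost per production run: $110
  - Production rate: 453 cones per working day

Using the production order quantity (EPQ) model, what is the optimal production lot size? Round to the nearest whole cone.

833 cones

Daily demand d = 45,500/360 = 126.389; p = 453; 1 − d/p = 0.72100
EPQ = √(2DS / (H(1 − d/p)))
    = √(2 × 45,500 × 110 / (20 × 0.72100)) ≈ 833.17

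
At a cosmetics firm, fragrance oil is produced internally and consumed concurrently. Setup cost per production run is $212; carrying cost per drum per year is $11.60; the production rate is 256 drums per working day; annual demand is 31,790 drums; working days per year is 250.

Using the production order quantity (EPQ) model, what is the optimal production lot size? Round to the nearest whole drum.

1,519 drums

Daily demand d = 31,790/250 = 127.160; p = 256; 1 − d/p = 0.50328
EPQ = √(2DS / (H(1 − d/p)))
    = √(2 × 31,790 × 212 / (11.6 × 0.50328)) ≈ 1,519.48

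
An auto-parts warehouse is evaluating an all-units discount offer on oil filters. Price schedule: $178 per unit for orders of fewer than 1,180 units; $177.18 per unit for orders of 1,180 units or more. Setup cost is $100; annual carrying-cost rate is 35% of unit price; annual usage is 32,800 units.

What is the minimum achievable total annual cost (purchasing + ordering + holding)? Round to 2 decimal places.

$5,850,871.33

H₁ = 35%×$178 = $62.3000;  H₂ = 35%×$177.18 = $62.0130
EOQ₁ = √(2×32,800×100/62.3000) = 324.49  (< 1,180, feasible at tier 1)
EOQ₂ = √(2×32,800×100/62.0130) = 325.24  (< 1,180 → use Q = 1,180 at tier-2 price)
TC(tier 1 (EOQ₁), Q≈324.5) = $5,858,616.03
TC(tier 2, Q≈1,180.0) = $5,850,871.33
Minimum at tier 2: $5,850,871.33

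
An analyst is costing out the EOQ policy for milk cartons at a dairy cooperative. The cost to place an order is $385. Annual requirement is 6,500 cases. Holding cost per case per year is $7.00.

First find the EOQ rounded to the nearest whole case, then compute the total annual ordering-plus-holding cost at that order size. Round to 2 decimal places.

Optimal lot size Q* = (2 × 6,500 × $385 / $7)^½ ≈ 845.58 → Q = 846 cases
Orders/yr = 6,500/846 = 7.683; ordering cost = 7.683 × $385 = $2,958.04
Average inventory = 846/2 = 423; holding cost = 423 × $7 = $2,961.00
Total = $2,958.04 + $2,961.00 = $5,919.04

$5,919.04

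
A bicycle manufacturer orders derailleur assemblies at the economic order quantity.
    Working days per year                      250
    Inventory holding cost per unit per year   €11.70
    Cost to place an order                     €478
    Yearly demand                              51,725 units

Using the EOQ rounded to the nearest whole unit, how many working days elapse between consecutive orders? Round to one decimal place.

2DS/H = 2·51,725·478/11.7 = 4,226,418.80
EOQ = √4,226,418.80 ≈ 2,055.83 → Q = 2,056 units
Cycle time = (working days × Q)/D = (250 × 2,056) / 51,725 = 9.937 days

9.9 days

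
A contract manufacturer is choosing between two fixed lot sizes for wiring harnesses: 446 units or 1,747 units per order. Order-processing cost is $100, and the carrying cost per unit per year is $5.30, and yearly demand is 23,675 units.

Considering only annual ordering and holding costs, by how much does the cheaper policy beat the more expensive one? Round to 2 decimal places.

TC(Q) = (D/Q)S + (Q/2)H
TC(446) = (23,675/446)×100 + (446/2)×5.3 = $6,490.20
TC(1,747) = (23,675/1,747)×100 + (1,747/2)×5.3 = $5,984.73
|ΔTC| = |$6,490.20 − $5,984.73| = $505.47

$505.47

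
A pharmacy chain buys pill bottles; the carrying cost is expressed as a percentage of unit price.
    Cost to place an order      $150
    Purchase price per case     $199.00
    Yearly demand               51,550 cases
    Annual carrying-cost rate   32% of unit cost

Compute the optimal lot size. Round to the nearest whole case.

H = i·C = 0.32 × $199 = $63.6800 per case-year
2DS/H = 2·51,550·150/63.68 = 242,854.90
EOQ = √242,854.90 ≈ 492.80

493 cases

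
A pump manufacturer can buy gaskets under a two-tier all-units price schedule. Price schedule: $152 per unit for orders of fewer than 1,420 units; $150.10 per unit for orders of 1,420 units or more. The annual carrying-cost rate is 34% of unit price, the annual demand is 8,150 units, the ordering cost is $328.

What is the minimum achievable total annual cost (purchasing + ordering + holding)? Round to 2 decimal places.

$1,255,422.33

H₁ = 34%×$152 = $51.6800;  H₂ = 34%×$150.10 = $51.0340
EOQ₁ = √(2×8,150×328/51.6800) = 321.64  (< 1,420, feasible at tier 1)
EOQ₂ = √(2×8,150×328/51.0340) = 323.67  (< 1,420 → use Q = 1,420 at tier-2 price)
TC(tier 1 (EOQ₁), Q≈321.6) = $1,255,422.33
TC(tier 2, Q≈1,420.0) = $1,261,431.68
Minimum at tier 1 (EOQ₁): $1,255,422.33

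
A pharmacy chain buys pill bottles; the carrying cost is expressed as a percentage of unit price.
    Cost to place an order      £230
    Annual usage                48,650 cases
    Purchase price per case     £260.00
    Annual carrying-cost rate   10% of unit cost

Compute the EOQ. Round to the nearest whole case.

928 cases

Carrying cost H = £260 × 10% = £26.0000/case/yr
2DS/H = 2·48,650·230/26 = 860,730.77
EOQ = √860,730.77 ≈ 927.76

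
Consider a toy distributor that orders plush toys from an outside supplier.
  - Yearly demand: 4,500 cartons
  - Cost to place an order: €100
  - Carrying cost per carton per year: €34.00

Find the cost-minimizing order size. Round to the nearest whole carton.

Optimal lot size Q* = (2 × 4,500 × €100 / €34)^½ ≈ 162.70

163 cartons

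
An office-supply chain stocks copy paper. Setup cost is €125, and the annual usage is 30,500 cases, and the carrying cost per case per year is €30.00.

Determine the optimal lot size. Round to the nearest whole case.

Q* = √(2·D·S / H) = √(2·30,500·125 / 30) = √254,166.7 ≈ 504.15

504 cases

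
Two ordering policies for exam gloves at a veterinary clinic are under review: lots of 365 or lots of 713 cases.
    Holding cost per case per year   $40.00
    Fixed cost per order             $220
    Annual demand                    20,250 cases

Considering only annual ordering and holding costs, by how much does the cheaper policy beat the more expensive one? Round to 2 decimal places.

Annual cost at Q: ordering D·S/Q plus holding Q·H/2.
TC(365) = (20,250/365)×220 + (365/2)×40 = $19,505.48
TC(713) = (20,250/713)×220 + (713/2)×40 = $20,508.25
Lots of 365 are cheaper by $1,002.77.

$1,002.77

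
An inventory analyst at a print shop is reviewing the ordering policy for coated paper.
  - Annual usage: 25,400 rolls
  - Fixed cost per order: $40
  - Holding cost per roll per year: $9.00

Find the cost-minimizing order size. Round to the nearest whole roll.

Optimal lot size Q* = (2 × 25,400 × $40 / $9)^½ ≈ 475.16

475 rolls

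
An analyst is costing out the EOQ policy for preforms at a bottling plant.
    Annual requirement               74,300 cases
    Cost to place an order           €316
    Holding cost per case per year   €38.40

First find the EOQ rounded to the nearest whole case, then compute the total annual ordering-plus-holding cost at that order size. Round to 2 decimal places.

2DS/H = 2·74,300·316/38.4 = 1,222,854.17
EOQ = √1,222,854.17 ≈ 1,105.83 → Q = 1,106 cases
Ordering: D/Q × S = 74,300/1,106 × €316 = €21,228.57
Holding:  Q/2 × H = 1,106/2 × €38.4 = €21,235.20
Total = €21,228.57 + €21,235.20 = €42,463.77

€42,463.77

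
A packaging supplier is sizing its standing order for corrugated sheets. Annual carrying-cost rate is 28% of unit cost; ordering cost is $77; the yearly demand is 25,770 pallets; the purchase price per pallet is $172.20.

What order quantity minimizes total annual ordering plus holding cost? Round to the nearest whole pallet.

Holding cost per pallet per year: H = 28% × $172.2 = $48.2160
Q* = √(2·D·S / H) = √(2·25,770·77 / 48.216) = √82,308.4 ≈ 286.89

287 pallets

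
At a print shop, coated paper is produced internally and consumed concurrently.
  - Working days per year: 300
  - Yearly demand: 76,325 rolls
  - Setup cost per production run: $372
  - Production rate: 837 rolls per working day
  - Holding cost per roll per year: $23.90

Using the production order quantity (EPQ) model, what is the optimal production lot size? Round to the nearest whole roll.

1,848 rolls

d = 76,325/300 = 254.4167 rolls/day;  effective holding cost H(1 − d/p) = 23.9·(1 − 254.4167/837) = 16.63529
Q* = √(2DS / H_eff) = √(2·76,325·372 / 16.63529) ≈ 1,847.59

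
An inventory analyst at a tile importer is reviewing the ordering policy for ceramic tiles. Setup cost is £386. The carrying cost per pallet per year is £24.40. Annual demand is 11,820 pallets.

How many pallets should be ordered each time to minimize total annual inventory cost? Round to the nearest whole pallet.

2DS/H = 2·11,820·386/24.4 = 373,977.05
EOQ = √373,977.05 ≈ 611.54

612 pallets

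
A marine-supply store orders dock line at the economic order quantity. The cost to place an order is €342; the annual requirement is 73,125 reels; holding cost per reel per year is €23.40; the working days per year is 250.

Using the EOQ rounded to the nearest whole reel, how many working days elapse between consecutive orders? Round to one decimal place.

2DS/H = 2·73,125·342/23.4 = 2,137,500.00
EOQ = √2,137,500.00 ≈ 1,462.02 → Q = 1,462 reels
Cycle time = (working days × Q)/D = (250 × 1,462) / 73,125 = 4.998 days

5.0 days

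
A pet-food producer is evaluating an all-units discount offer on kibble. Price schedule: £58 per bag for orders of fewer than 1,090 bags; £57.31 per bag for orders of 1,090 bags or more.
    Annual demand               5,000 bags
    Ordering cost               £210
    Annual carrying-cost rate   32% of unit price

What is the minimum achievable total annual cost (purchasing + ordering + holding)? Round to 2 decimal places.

H₁ = 32%×£58 = £18.5600;  H₂ = 32%×£57.31 = £18.3392
EOQ₁ = √(2×5,000×210/18.5600) = 336.37  (< 1,090, feasible at tier 1)
EOQ₂ = √(2×5,000×210/18.3392) = 338.39  (< 1,090 → use Q = 1,090 at tier-2 price)
TC(tier 1 (EOQ₁), Q≈336.4) = £296,243.08
TC(tier 2, Q≈1,090.0) = £297,508.17
Minimum at tier 1 (EOQ₁): £296,243.08

£296,243.08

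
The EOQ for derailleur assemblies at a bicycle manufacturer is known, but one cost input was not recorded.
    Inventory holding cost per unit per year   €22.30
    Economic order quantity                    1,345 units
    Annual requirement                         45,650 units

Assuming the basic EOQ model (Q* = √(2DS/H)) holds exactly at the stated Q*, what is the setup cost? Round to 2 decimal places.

Since Q* = (2DS/H)^½, squaring gives Q*²·H = 2DS.
S = Q²H / (2D) = 1,345² × 22.3 / (2 × 45,650) = 441.8539

€441.85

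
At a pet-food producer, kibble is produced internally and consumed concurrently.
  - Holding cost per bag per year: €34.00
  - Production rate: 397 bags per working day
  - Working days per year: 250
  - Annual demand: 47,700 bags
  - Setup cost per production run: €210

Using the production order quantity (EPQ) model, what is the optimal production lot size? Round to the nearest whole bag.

1,065 bags

d = 47,700/250 = 190.8000 bags/day;  effective holding cost H(1 − d/p) = 34·(1 − 190.8000/397) = 17.65945
Q* = √(2DS / H_eff) = √(2·47,700·210 / 17.65945) ≈ 1,065.11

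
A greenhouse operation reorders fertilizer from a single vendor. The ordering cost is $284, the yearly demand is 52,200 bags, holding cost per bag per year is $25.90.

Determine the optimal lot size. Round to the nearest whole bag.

1,070 bags

Q* = √(2·D·S / H) = √(2·52,200·284 / 25.9) = √1,144,772.2 ≈ 1,069.94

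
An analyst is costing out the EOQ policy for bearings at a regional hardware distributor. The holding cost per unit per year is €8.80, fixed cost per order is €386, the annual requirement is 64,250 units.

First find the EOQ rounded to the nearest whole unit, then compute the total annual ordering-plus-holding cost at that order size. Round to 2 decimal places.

Optimal lot size Q* = (2 × 64,250 × €386 / €8.8)^½ ≈ 2,374.13 → Q = 2,374 units
Ordering: D/Q × S = 64,250/2,374 × €386 = €10,446.71
Holding:  Q/2 × H = 2,374/2 × €8.8 = €10,445.60
Total = €10,446.71 + €10,445.60 = €20,892.31

€20,892.31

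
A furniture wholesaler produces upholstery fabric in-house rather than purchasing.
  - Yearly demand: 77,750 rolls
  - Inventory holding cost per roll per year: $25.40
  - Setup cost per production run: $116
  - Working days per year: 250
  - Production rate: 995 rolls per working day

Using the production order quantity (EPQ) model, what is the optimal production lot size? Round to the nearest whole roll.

d = 77,750/250 = 311.0000 rolls/day;  effective holding cost H(1 − d/p) = 25.4·(1 − 311.0000/995) = 17.46090
Q* = √(2DS / H_eff) = √(2·77,750·116 / 17.46090) ≈ 1,016.39

1,016 rolls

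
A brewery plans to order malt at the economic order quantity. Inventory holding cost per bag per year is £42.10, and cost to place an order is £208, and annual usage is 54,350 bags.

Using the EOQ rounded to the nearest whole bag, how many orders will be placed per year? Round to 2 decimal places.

2DS/H = 2·54,350·208/42.1 = 537,045.13
EOQ = √537,045.13 ≈ 732.83 → Q = 733
N = D/Q = 54,350/733 ≈ 74.147 orders/yr

74.15 orders per year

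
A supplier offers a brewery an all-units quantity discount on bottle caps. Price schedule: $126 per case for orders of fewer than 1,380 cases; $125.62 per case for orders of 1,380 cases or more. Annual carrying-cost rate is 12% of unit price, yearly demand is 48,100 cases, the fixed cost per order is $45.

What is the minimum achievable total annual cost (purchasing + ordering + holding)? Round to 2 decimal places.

H₁ = 12%×$126 = $15.1200;  H₂ = 12%×$125.62 = $15.0744
EOQ₁ = √(2×48,100×45/15.1200) = 535.08  (< 1,380, feasible at tier 1)
EOQ₂ = √(2×48,100×45/15.0744) = 535.89  (< 1,380 → use Q = 1,380 at tier-2 price)
TC(tier 1 (EOQ₁), Q≈535.1) = $6,068,690.39
TC(tier 2, Q≈1,380.0) = $6,054,291.81
Minimum at tier 2: $6,054,291.81

$6,054,291.81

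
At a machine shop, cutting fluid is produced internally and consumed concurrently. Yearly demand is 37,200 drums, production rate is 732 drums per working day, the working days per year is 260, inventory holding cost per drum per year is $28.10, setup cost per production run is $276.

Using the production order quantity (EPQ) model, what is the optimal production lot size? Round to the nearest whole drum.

d = 37,200/260 = 143.0769 drums/day;  effective holding cost H(1 − d/p) = 28.1·(1 − 143.0769/732) = 22.60757
Q* = √(2DS / H_eff) = √(2·37,200·276 / 22.60757) ≈ 953.05

953 drums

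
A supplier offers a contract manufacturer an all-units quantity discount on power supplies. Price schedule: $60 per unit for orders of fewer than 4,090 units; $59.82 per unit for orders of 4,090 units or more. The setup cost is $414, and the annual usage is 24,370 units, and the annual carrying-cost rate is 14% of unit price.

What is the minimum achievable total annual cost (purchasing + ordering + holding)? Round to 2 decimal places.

H₁ = 14%×$60 = $8.4000;  H₂ = 14%×$59.82 = $8.3748
EOQ₁ = √(2×24,370×414/8.4000) = 1,549.90  (< 4,090, feasible at tier 1)
EOQ₂ = √(2×24,370×414/8.3748) = 1,552.23  (< 4,090 → use Q = 4,090 at tier-2 price)
TC(tier 1 (EOQ₁), Q≈1,549.9) = $1,475,219.15
TC(tier 2, Q≈4,090.0) = $1,477,406.66
Minimum at tier 1 (EOQ₁): $1,475,219.15

$1,475,219.15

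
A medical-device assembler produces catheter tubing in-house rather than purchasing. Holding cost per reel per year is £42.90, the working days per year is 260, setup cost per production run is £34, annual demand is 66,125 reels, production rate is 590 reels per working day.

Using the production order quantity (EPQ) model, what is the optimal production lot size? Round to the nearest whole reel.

429 reels

d = 66,125/260 = 254.3269 reels/day;  effective holding cost H(1 − d/p) = 42.9·(1 − 254.3269/590) = 24.40742
Q* = √(2DS / H_eff) = √(2·66,125·34 / 24.40742) ≈ 429.22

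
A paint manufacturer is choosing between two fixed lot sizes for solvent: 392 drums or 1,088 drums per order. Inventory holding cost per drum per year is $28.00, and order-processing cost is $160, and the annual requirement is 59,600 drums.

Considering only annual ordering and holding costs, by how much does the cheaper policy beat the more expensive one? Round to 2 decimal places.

$5,817.82

TC(Q) = (D/Q)S + (Q/2)H
TC(392) = (59,600/392)×160 + (392/2)×28 = $29,814.53
TC(1,088) = (59,600/1,088)×160 + (1,088/2)×28 = $23,996.71
Cheaper: Q = 1,088.  Difference = $5,817.82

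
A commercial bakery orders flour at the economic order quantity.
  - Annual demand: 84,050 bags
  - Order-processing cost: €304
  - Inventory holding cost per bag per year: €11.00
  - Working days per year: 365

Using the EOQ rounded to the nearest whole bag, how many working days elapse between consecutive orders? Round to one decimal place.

Optimal lot size Q* = (2 × 84,050 × €304 / €11)^½ ≈ 2,155.38 → Q = 2,155 bags
Days between orders = 365 / (D/Q) = 365 / 39.002 ≈ 9.358

9.4 days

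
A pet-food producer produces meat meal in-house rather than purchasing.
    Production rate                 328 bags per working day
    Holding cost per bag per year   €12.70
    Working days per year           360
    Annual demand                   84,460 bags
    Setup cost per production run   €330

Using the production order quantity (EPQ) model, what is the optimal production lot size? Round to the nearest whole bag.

Daily demand d = 84,460/360 = 234.611; p = 328; 1 − d/p = 0.28472
EPQ = √(2DS / (H(1 − d/p)))
    = √(2 × 84,460 × 330 / (12.7 × 0.28472)) ≈ 3,926.31

3,926 bags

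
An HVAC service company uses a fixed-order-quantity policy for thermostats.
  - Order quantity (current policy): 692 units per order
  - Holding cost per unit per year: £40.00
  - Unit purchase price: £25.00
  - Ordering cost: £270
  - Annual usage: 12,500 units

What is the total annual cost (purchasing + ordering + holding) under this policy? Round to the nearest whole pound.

Ordering: D/Q × S = 12,500/692 × £270 = £4,877.17
Holding:  Q/2 × H = 692/2 × £40 = £13,840.00
Purchase cost = D·C = 12,500 × 25 = £312,500.00
Total = £4,877.17 + £13,840.00 + £312,500.00 = £331,217.17

£331,217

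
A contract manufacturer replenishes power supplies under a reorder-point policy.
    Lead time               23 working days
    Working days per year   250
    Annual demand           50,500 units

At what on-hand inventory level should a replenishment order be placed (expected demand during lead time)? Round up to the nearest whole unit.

4,646 units

Daily demand d = 50,500 / 250 = 202.000 units/day
Demand during lead time = 202.000 × 23 = 4,646.00
Reorder point = 4,646.00 → round up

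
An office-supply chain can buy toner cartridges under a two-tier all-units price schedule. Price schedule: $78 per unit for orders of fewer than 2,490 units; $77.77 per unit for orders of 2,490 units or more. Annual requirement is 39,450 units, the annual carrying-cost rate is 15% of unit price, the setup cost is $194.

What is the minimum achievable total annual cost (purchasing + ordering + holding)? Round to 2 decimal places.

H₁ = 15%×$78 = $11.7000;  H₂ = 15%×$77.77 = $11.6655
EOQ₁ = √(2×39,450×194/11.7000) = 1,143.79  (< 2,490, feasible at tier 1)
EOQ₂ = √(2×39,450×194/11.6655) = 1,145.48  (< 2,490 → use Q = 2,490 at tier-2 price)
TC(tier 1 (EOQ₁), Q≈1,143.8) = $3,090,482.35
TC(tier 2, Q≈2,490.0) = $3,085,623.66
Minimum at tier 2: $3,085,623.66

$3,085,623.66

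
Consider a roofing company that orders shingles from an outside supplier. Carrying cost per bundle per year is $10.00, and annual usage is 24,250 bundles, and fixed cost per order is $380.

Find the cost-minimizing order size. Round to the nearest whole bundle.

EOQ = √(2DS/H) = √(2 × 24,250 × 380 / 10)
    = √(1,843,000.00) ≈ 1,357.57

1,358 bundles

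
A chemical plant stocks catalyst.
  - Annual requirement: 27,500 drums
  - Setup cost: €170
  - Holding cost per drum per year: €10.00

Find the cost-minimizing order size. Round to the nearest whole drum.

Optimal lot size Q* = (2 × 27,500 × €170 / €10)^½ ≈ 966.95

967 drums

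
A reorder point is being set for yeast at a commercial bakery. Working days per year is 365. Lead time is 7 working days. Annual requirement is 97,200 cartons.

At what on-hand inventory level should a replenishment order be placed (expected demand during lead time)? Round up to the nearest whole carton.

1,865 cartons

Daily demand d = 97,200 / 365 = 266.301 cartons/day
Demand during lead time = 266.301 × 7 = 1,864.11
Reorder point = 1,864.11 → round up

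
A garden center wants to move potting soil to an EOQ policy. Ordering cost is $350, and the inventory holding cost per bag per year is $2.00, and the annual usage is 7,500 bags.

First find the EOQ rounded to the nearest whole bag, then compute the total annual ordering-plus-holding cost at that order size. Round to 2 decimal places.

EOQ = √(2DS/H) = √(2 × 7,500 × 350 / 2)
    = √(2,625,000.00) ≈ 1,620.19 → Q = 1,620 bags
Orders/yr = 7,500/1,620 = 4.630; ordering cost = 4.630 × $350 = $1,620.37
Average inventory = 1,620/2 = 810; holding cost = 810 × $2 = $1,620.00
Total = $1,620.37 + $1,620.00 = $3,240.37

$3,240.37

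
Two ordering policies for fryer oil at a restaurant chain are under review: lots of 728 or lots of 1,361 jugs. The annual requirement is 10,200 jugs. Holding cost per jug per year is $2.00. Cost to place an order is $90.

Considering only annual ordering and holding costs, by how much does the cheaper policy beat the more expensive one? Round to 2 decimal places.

For each Q, cost = (D/Q)·S + (Q/2)·H.
TC(728) = (10,200/728)×90 + (728/2)×2 = $1,988.99
TC(1,361) = (10,200/1,361)×90 + (1,361/2)×2 = $2,035.50
Cheaper: Q = 728.  Difference = $46.52

$46.52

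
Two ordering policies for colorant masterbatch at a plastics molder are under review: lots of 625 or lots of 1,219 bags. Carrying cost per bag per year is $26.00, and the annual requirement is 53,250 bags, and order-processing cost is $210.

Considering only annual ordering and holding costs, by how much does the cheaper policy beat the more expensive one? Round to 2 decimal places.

$996.50

For each Q, cost = (D/Q)·S + (Q/2)·H.
TC(625) = (53,250/625)×210 + (625/2)×26 = $26,017.00
TC(1,219) = (53,250/1,219)×210 + (1,219/2)×26 = $25,020.50
Lots of 1,219 are cheaper by $996.50.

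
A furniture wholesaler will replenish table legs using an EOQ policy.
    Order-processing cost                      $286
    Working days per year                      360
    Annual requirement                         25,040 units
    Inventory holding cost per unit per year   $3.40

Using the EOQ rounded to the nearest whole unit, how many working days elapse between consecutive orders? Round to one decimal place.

2DS/H = 2·25,040·286/3.4 = 4,212,611.76
EOQ = √4,212,611.76 ≈ 2,052.46 → Q = 2,052 units
T = Q/D × 360 days = 2,052/25,040 × 360 = 29.502 days

29.5 days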